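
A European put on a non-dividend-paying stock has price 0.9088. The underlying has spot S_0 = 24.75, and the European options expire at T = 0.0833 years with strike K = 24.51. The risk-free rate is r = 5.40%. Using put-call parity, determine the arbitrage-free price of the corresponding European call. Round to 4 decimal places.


Answer: Call price = 1.2588

Derivation:
Put-call parity: C - P = S_0 * exp(-qT) - K * exp(-rT).
S_0 * exp(-qT) = 24.7500 * 1.00000000 = 24.75000000
K * exp(-rT) = 24.5100 * 0.99551190 = 24.39999671
C = P + S*exp(-qT) - K*exp(-rT)
C = 0.9088 + 24.75000000 - 24.39999671 = 1.2588


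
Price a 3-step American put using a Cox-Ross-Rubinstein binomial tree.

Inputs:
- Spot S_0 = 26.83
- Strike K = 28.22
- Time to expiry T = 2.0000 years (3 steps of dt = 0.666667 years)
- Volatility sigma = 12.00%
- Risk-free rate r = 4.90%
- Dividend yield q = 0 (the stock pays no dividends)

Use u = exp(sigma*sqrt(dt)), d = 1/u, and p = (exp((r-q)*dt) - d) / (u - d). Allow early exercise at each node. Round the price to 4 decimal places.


dt = T/N = 0.666667
u = exp(sigma*sqrt(dt)) = 1.102940; d = 1/u = 0.906667
p = (exp((r-q)*dt) - d) / (u - d) = 0.644708
Discount per step: exp(-r*dt) = 0.967861
Stock lattice S(k, i) with i counting down-moves:
  k=0: S(0,0) = 26.8300
  k=1: S(1,0) = 29.5919; S(1,1) = 24.3259
  k=2: S(2,0) = 32.6381; S(2,1) = 26.8300; S(2,2) = 22.0555
  k=3: S(3,0) = 35.9979; S(3,1) = 29.5919; S(3,2) = 24.3259; S(3,3) = 19.9970
Terminal payoffs V(N, i) = max(K - S_T, 0):
  V(3,0) = 0.000000; V(3,1) = 0.000000; V(3,2) = 3.894113; V(3,3) = 8.223007
Backward induction: V(k, i) = exp(-r*dt) * [p * V(k+1, i) + (1-p) * V(k+1, i+1)]; then take max(V_cont, immediate exercise) for American.
  V(2,0) = exp(-r*dt) * [p*0.000000 + (1-p)*0.000000] = 0.000000; exercise = 0.000000; V(2,0) = max -> 0.000000
  V(2,1) = exp(-r*dt) * [p*0.000000 + (1-p)*3.894113] = 1.339082; exercise = 1.390000; V(2,1) = max -> 1.390000
  V(2,2) = exp(-r*dt) * [p*3.894113 + (1-p)*8.223007] = 5.257552; exercise = 6.164511; V(2,2) = max -> 6.164511
  V(1,0) = exp(-r*dt) * [p*0.000000 + (1-p)*1.390000] = 0.477984; exercise = 0.000000; V(1,0) = max -> 0.477984
  V(1,1) = exp(-r*dt) * [p*1.390000 + (1-p)*6.164511] = 2.987154; exercise = 3.894113; V(1,1) = max -> 3.894113
  V(0,0) = exp(-r*dt) * [p*0.477984 + (1-p)*3.894113] = 1.637338; exercise = 1.390000; V(0,0) = max -> 1.637338

Answer: Price = V(0,0) = 1.6373


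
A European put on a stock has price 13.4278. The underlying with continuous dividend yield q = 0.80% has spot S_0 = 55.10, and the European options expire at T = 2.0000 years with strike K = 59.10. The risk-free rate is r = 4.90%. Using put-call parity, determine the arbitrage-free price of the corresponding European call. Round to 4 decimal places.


Answer: Call price = 14.0703

Derivation:
Put-call parity: C - P = S_0 * exp(-qT) - K * exp(-rT).
S_0 * exp(-qT) = 55.1000 * 0.98412732 = 54.22541534
K * exp(-rT) = 59.1000 * 0.90664890 = 53.58295021
C = P + S*exp(-qT) - K*exp(-rT)
C = 13.4278 + 54.22541534 - 53.58295021 = 14.0703


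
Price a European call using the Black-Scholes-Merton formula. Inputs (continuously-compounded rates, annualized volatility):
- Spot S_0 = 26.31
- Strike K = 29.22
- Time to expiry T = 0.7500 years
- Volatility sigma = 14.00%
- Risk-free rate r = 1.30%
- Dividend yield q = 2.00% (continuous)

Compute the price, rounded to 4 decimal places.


Answer: Price = 0.3279

Derivation:
d1 = (ln(S/K) + (r - q + 0.5*sigma^2) * T) / (sigma * sqrt(T)) = -0.84791567
d2 = d1 - sigma * sqrt(T) = -0.96915922
exp(-rT) = 0.99029738; exp(-qT) = 0.98511194
C = S_0 * exp(-qT) * N(d1) - K * exp(-rT) * N(d2)
N(d1) = 0.19824247; N(d2) = 0.16623288
C = 26.3100 * 0.98511194 * 0.19824247 - 29.2200 * 0.99029738 * 0.16623288 = 0.3279


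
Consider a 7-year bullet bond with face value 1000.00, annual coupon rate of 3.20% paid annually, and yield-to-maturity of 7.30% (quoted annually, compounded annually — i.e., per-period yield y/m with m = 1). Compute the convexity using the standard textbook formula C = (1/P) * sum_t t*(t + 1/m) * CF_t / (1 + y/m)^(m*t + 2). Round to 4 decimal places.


Answer: Convexity = 42.0947

Derivation:
Coupon per period c = face * coupon_rate / m = 32.000000
Periods per year m = 1; per-period yield y/m = 0.073000
Number of cashflows N = 7
Cashflows (t years, CF_t, discount factor 1/(1+y/m)^(m*t), PV):
  t = 1.0000: CF_t = 32.000000, DF = 0.931966, PV = 29.822926
  t = 2.0000: CF_t = 32.000000, DF = 0.868561, PV = 27.793967
  t = 3.0000: CF_t = 32.000000, DF = 0.809470, PV = 25.903045
  t = 4.0000: CF_t = 32.000000, DF = 0.754399, PV = 24.140768
  t = 5.0000: CF_t = 32.000000, DF = 0.703075, PV = 22.498386
  t = 6.0000: CF_t = 32.000000, DF = 0.655242, PV = 20.967741
  t = 7.0000: CF_t = 1032.000000, DF = 0.610663, PV = 630.204708
Price P = sum_t PV_t = 781.331542
Convexity numerator sum_t t*(t + 1/m) * CF_t / (1+y/m)^(m*t + 2):
  t = 1.0000: term = 51.806089
  t = 2.0000: term = 144.844611
  t = 3.0000: term = 269.980635
  t = 4.0000: term = 419.354823
  t = 5.0000: term = 586.236938
  t = 6.0000: term = 764.894421
  t = 7.0000: term = 30652.805295
Convexity = (1/P) * sum = 32889.922812 / 781.331542 = 42.094708


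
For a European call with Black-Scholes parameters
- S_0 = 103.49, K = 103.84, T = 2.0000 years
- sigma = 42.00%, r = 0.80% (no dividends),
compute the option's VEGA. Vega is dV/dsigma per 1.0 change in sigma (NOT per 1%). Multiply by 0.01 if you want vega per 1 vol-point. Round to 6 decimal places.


d1 = 0.3182380144; d2 = -0.2757316818
phi(d1) = 0.3792437085; exp(-qT) = 1.0000000000; exp(-rT) = 0.9841273201
Vega = S * exp(-qT) * phi(d1) * sqrt(T) = 103.4900 * 1.0000000000 * 0.3792437085 * 1.4142135624 = 55.504957

Answer: Vega = 55.504957


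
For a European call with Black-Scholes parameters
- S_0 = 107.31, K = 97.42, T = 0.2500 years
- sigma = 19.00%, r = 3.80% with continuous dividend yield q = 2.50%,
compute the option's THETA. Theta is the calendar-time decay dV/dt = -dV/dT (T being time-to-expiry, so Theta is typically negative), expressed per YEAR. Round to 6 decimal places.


Answer: Theta = -5.201610

Derivation:
d1 = 1.0995033006; d2 = 1.0045033006
phi(d1) = 0.2179712104; exp(-qT) = 0.9937694906; exp(-rT) = 0.9905449824
Theta = -S*exp(-qT)*phi(d1)*sigma/(2*sqrt(T)) - r*K*exp(-rT)*N(d2) + q*S*exp(-qT)*N(d1)
N(d1) = 0.8642257025; N(d2) = 0.8424319594; sqrt(T) = 0.5000000000
Term 1 = -107.3100 * 0.9937694906 * 0.2179712104 * 0.1900 / (2 * 0.5000000000) = -4.4165036241
Term 2 = -0.0380 * 97.4200 * 0.9905449824 * 0.8424319594 = -3.0891625313
Term 3 = 0.0250 * 107.3100 * 0.9937694906 * 0.8642257025 = 2.3040560580
Theta = -4.4165036241 + (-3.0891625313) + (2.3040560580) = -5.201610


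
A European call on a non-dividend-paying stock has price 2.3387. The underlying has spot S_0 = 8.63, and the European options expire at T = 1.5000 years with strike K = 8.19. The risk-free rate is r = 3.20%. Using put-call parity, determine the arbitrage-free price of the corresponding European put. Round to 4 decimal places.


Put-call parity: C - P = S_0 * exp(-qT) - K * exp(-rT).
S_0 * exp(-qT) = 8.6300 * 1.00000000 = 8.63000000
K * exp(-rT) = 8.1900 * 0.95313379 = 7.80616572
P = C - S*exp(-qT) + K*exp(-rT)
P = 2.3387 - 8.63000000 + 7.80616572 = 1.5149

Answer: Put price = 1.5149


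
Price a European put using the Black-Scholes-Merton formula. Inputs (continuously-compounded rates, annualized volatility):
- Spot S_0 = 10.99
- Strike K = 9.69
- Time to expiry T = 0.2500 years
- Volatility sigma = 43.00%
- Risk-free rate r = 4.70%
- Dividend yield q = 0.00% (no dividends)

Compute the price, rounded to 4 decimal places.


Answer: Price = 0.3472

Derivation:
d1 = (ln(S/K) + (r - q + 0.5*sigma^2) * T) / (sigma * sqrt(T)) = 0.74769229
d2 = d1 - sigma * sqrt(T) = 0.53269229
exp(-rT) = 0.98831876; exp(-qT) = 1.00000000
P = K * exp(-rT) * N(-d2) - S_0 * exp(-qT) * N(-d1)
N(-d1) = 0.22732289; N(-d2) = 0.29712330
P = 9.6900 * 0.98831876 * 0.29712330 - 10.9900 * 1.00000000 * 0.22732289 = 0.3472


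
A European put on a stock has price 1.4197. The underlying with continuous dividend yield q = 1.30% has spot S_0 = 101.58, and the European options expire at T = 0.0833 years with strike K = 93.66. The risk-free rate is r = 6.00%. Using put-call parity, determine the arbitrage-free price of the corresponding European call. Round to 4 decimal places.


Put-call parity: C - P = S_0 * exp(-qT) - K * exp(-rT).
S_0 * exp(-qT) = 101.5800 * 0.99891769 = 101.47005856
K * exp(-rT) = 93.6600 * 0.99501447 = 93.19305519
C = P + S*exp(-qT) - K*exp(-rT)
C = 1.4197 + 101.47005856 - 93.19305519 = 9.6967

Answer: Call price = 9.6967


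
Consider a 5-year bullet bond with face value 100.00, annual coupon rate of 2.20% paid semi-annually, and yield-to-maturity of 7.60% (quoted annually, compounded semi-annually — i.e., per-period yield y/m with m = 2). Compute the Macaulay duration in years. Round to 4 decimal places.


Answer: Macaulay duration = 4.7219 years

Derivation:
Coupon per period c = face * coupon_rate / m = 1.100000
Periods per year m = 2; per-period yield y/m = 0.038000
Number of cashflows N = 10
Cashflows (t years, CF_t, discount factor 1/(1+y/m)^(m*t), PV):
  t = 0.5000: CF_t = 1.100000, DF = 0.963391, PV = 1.059730
  t = 1.0000: CF_t = 1.100000, DF = 0.928122, PV = 1.020935
  t = 1.5000: CF_t = 1.100000, DF = 0.894145, PV = 0.983559
  t = 2.0000: CF_t = 1.100000, DF = 0.861411, PV = 0.947552
  t = 2.5000: CF_t = 1.100000, DF = 0.829876, PV = 0.912864
  t = 3.0000: CF_t = 1.100000, DF = 0.799495, PV = 0.879445
  t = 3.5000: CF_t = 1.100000, DF = 0.770227, PV = 0.847249
  t = 4.0000: CF_t = 1.100000, DF = 0.742030, PV = 0.816232
  t = 4.5000: CF_t = 1.100000, DF = 0.714865, PV = 0.786351
  t = 5.0000: CF_t = 101.100000, DF = 0.688694, PV = 69.626990
Price P = sum_t PV_t = 77.880908
Macaulay numerator sum_t t * PV_t:
  t * PV_t at t = 0.5000: 0.529865
  t * PV_t at t = 1.0000: 1.020935
  t * PV_t at t = 1.5000: 1.475339
  t * PV_t at t = 2.0000: 1.895105
  t * PV_t at t = 2.5000: 2.282159
  t * PV_t at t = 3.0000: 2.638334
  t * PV_t at t = 3.5000: 2.965372
  t * PV_t at t = 4.0000: 3.264930
  t * PV_t at t = 4.5000: 3.538580
  t * PV_t at t = 5.0000: 348.134950
Macaulay duration D = (sum_t t * PV_t) / P = 367.745569 / 77.880908 = 4.721896


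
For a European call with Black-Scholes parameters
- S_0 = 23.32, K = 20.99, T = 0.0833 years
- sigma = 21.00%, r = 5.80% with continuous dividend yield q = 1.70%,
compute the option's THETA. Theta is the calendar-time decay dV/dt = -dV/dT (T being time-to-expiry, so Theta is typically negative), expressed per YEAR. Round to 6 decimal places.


d1 = 1.8234272551; d2 = 1.7628176024
phi(d1) = 0.0756693559; exp(-qT) = 0.9985849022; exp(-rT) = 0.9951802524
Theta = -S*exp(-qT)*phi(d1)*sigma/(2*sqrt(T)) - r*K*exp(-rT)*N(d2) + q*S*exp(-qT)*N(d1)
N(d1) = 0.9658806473; N(d2) = 0.9610343712; sqrt(T) = 0.2886173938
Term 1 = -23.3200 * 0.9985849022 * 0.0756693559 * 0.2100 / (2 * 0.2886173938) = -0.6410625065
Term 2 = -0.0580 * 20.9900 * 0.9951802524 * 0.9610343712 = -1.1643434440
Term 3 = 0.0170 * 23.3200 * 0.9985849022 * 0.9658806473 = 0.3823718634
Theta = -0.6410625065 + (-1.1643434440) + (0.3823718634) = -1.423034

Answer: Theta = -1.423034


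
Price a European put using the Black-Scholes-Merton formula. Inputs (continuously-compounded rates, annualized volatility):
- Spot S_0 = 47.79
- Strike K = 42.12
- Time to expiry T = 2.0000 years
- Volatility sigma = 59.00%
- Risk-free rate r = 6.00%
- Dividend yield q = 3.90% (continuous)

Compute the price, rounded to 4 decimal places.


Answer: Price = 10.0190

Derivation:
d1 = (ln(S/K) + (r - q + 0.5*sigma^2) * T) / (sigma * sqrt(T)) = 0.61889069
d2 = d1 - sigma * sqrt(T) = -0.21549532
exp(-rT) = 0.88692044; exp(-qT) = 0.92496443
P = K * exp(-rT) * N(-d2) - S_0 * exp(-qT) * N(-d1)
N(-d1) = 0.26799419; N(-d2) = 0.58530942
P = 42.1200 * 0.88692044 * 0.58530942 - 47.7900 * 0.92496443 * 0.26799419 = 10.0190


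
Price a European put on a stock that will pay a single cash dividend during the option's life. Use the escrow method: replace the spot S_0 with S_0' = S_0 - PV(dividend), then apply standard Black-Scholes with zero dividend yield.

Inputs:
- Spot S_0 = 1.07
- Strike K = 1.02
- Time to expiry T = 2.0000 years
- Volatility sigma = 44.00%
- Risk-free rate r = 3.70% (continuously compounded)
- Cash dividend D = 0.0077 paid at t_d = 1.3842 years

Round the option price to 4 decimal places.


Answer: Price = 0.1918

Derivation:
PV(D) = D * exp(-r * t_d) = 0.0077 * 0.95007400 = 0.00731557
S_0' = S_0 - PV(D) = 1.0700 - 0.00731557 = 1.06268443
d1 = (ln(S_0'/K) + (r + sigma^2/2)*T) / (sigma*sqrt(T)) = 0.49593185
d2 = d1 - sigma*sqrt(T) = -0.12632212
exp(-rT) = 0.92867169
N(-d1) = 0.30997125; N(-d2) = 0.55026153
P = K * exp(-rT) * N(-d2) - S_0' * N(-d1) = 1.0200 * 0.92867169 * 0.55026153 - 1.06268443 * 0.30997125 = 0.1918


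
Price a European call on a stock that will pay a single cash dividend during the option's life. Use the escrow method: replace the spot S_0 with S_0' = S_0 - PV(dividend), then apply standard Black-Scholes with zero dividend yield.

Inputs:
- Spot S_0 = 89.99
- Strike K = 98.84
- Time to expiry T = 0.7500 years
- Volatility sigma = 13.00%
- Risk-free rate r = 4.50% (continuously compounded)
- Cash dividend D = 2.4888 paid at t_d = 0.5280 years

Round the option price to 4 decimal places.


PV(D) = D * exp(-r * t_d) = 2.4888 * 0.97652005 = 2.43036309
S_0' = S_0 - PV(D) = 89.9900 - 2.43036309 = 87.55963691
d1 = (ln(S_0'/K) + (r + sigma^2/2)*T) / (sigma*sqrt(T)) = -0.72030890
d2 = d1 - sigma*sqrt(T) = -0.83289221
exp(-rT) = 0.96681318
N(d1) = 0.23566741; N(d2) = 0.20245276
C = S_0' * N(d1) - K * exp(-rT) * N(d2) = 87.55963691 * 0.23566741 - 98.8400 * 0.96681318 * 0.20245276 = 1.2886

Answer: Price = 1.2886


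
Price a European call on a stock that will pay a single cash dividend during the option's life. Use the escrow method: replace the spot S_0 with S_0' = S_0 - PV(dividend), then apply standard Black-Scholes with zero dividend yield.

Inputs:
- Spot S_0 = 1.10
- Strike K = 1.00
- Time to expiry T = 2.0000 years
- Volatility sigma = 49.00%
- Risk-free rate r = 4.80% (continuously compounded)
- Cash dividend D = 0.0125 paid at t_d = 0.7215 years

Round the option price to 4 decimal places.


Answer: Price = 0.3690

Derivation:
PV(D) = D * exp(-r * t_d) = 0.0125 * 0.96596082 = 0.01207451
S_0' = S_0 - PV(D) = 1.1000 - 0.01207451 = 1.08792549
d1 = (ln(S_0'/K) + (r + sigma^2/2)*T) / (sigma*sqrt(T)) = 0.60662931
d2 = d1 - sigma*sqrt(T) = -0.08633534
exp(-rT) = 0.90846402
N(d1) = 0.72795153; N(d2) = 0.46559992
C = S_0' * N(d1) - K * exp(-rT) * N(d2) = 1.08792549 * 0.72795153 - 1.0000 * 0.90846402 * 0.46559992 = 0.3690


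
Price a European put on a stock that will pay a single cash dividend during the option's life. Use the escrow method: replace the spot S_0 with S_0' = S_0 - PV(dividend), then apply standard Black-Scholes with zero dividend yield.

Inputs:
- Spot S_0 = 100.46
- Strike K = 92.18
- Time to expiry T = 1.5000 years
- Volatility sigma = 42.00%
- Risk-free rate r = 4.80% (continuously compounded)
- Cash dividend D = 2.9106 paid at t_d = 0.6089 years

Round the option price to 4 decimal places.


PV(D) = D * exp(-r * t_d) = 2.9106 * 0.97119578 = 2.82676245
S_0' = S_0 - PV(D) = 100.4600 - 2.82676245 = 97.63323755
d1 = (ln(S_0'/K) + (r + sigma^2/2)*T) / (sigma*sqrt(T)) = 0.50890054
d2 = d1 - sigma*sqrt(T) = -0.00549231
exp(-rT) = 0.93053090
N(-d1) = 0.30541097; N(-d2) = 0.50219110
P = K * exp(-rT) * N(-d2) - S_0' * N(-d1) = 92.1800 * 0.93053090 * 0.50219110 - 97.63323755 * 0.30541097 = 13.2579

Answer: Price = 13.2579


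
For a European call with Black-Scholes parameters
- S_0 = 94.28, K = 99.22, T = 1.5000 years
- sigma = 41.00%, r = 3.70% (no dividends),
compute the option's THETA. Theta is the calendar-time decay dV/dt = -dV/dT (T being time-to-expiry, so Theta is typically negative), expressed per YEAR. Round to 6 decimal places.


d1 = 0.2598937915; d2 = -0.2422516057
phi(d1) = 0.3856940175; exp(-qT) = 1.0000000000; exp(-rT) = 0.9460120237
Theta = -S*exp(-qT)*phi(d1)*sigma/(2*sqrt(T)) - r*K*exp(-rT)*N(d2) + q*S*exp(-qT)*N(d1)
N(d1) = 0.6025271498; N(d2) = 0.4042926050; sqrt(T) = 1.2247448714
Term 1 = -94.2800 * 1.0000000000 * 0.3856940175 * 0.4100 / (2 * 1.2247448714) = -6.0865431878
Term 2 = -0.0370 * 99.2200 * 0.9460120237 * 0.4042926050 = -1.4040850030
Term 3 = 0 (no dividend yield, q = 0)
Theta = -6.0865431878 + (-1.4040850030) + (0.0000000000) = -7.490628

Answer: Theta = -7.490628


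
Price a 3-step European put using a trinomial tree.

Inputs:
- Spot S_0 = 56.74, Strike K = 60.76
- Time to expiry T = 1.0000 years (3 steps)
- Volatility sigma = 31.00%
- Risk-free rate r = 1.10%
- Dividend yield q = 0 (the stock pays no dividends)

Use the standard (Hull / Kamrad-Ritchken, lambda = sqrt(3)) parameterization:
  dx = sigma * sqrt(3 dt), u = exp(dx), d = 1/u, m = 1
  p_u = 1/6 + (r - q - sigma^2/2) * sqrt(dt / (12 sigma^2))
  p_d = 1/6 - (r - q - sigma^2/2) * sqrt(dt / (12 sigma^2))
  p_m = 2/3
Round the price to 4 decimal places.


dt = T/N = 0.333333; dx = sigma*sqrt(3*dt) = 0.310000
u = exp(dx) = 1.363425; d = 1/u = 0.733447
p_u = 0.146747, p_m = 0.666667, p_d = 0.186586
Discount per step: exp(-r*dt) = 0.996340
Stock lattice S(k, j) with j the centered position index:
  k=0: S(0,+0) = 56.7400
  k=1: S(1,-1) = 41.6158; S(1,+0) = 56.7400; S(1,+1) = 77.3607
  k=2: S(2,-2) = 30.5230; S(2,-1) = 41.6158; S(2,+0) = 56.7400; S(2,+1) = 77.3607; S(2,+2) = 105.4756
  k=3: S(3,-3) = 22.3870; S(3,-2) = 30.5230; S(3,-1) = 41.6158; S(3,+0) = 56.7400; S(3,+1) = 77.3607; S(3,+2) = 105.4756; S(3,+3) = 143.8081
Terminal payoffs V(N, j) = max(K - S_T, 0):
  V(3,-3) = 38.373022; V(3,-2) = 30.237033; V(3,-1) = 19.144220; V(3,+0) = 4.020000; V(3,+1) = 0.000000; V(3,+2) = 0.000000; V(3,+3) = 0.000000
Backward induction: V(k, j) = exp(-r*dt) * [p_u * V(k+1, j+1) + p_m * V(k+1, j) + p_d * V(k+1, j-1)]
  V(2,-2) = exp(-r*dt) * [p_u*19.144220 + p_m*30.237033 + p_d*38.373022] = 30.016990
  V(2,-1) = exp(-r*dt) * [p_u*4.020000 + p_m*19.144220 + p_d*30.237033] = 18.925026
  V(2,+0) = exp(-r*dt) * [p_u*0.000000 + p_m*4.020000 + p_d*19.144220] = 6.229162
  V(2,+1) = exp(-r*dt) * [p_u*0.000000 + p_m*0.000000 + p_d*4.020000] = 0.747331
  V(2,+2) = exp(-r*dt) * [p_u*0.000000 + p_m*0.000000 + p_d*0.000000] = 0.000000
  V(1,-1) = exp(-r*dt) * [p_u*6.229162 + p_m*18.925026 + p_d*30.016990] = 19.061527
  V(1,+0) = exp(-r*dt) * [p_u*0.747331 + p_m*6.229162 + p_d*18.925026] = 7.765064
  V(1,+1) = exp(-r*dt) * [p_u*0.000000 + p_m*0.747331 + p_d*6.229162] = 1.654418
  V(0,+0) = exp(-r*dt) * [p_u*1.654418 + p_m*7.765064 + p_d*19.061527] = 8.943253

Answer: Price = V(0,0) = 8.9433


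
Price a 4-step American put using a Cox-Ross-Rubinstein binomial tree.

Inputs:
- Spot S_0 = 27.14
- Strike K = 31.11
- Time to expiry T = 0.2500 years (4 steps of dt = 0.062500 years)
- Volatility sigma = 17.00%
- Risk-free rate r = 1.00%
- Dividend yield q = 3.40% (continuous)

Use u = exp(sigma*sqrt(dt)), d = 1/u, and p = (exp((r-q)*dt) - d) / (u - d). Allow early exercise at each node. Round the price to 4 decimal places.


Answer: Price = V(0,0) = 4.1744

Derivation:
dt = T/N = 0.062500
u = exp(sigma*sqrt(dt)) = 1.043416; d = 1/u = 0.958390
p = (exp((r-q)*dt) - d) / (u - d) = 0.471748
Discount per step: exp(-r*dt) = 0.999375
Stock lattice S(k, i) with i counting down-moves:
  k=0: S(0,0) = 27.1400
  k=1: S(1,0) = 28.3183; S(1,1) = 26.0107
  k=2: S(2,0) = 29.5478; S(2,1) = 27.1400; S(2,2) = 24.9284
  k=3: S(3,0) = 30.8306; S(3,1) = 28.3183; S(3,2) = 26.0107; S(3,3) = 23.8912
  k=4: S(4,0) = 32.1692; S(4,1) = 29.5478; S(4,2) = 27.1400; S(4,3) = 24.9284; S(4,4) = 22.8971
Terminal payoffs V(N, i) = max(K - S_T, 0):
  V(4,0) = 0.000000; V(4,1) = 1.562219; V(4,2) = 3.970000; V(4,3) = 6.181577; V(4,4) = 8.212937
Backward induction: V(k, i) = exp(-r*dt) * [p * V(k+1, i) + (1-p) * V(k+1, i+1)]; then take max(V_cont, immediate exercise) for American.
  V(3,0) = exp(-r*dt) * [p*0.000000 + (1-p)*1.562219] = 0.824729; exercise = 0.279371; V(3,0) = max -> 0.824729
  V(3,1) = exp(-r*dt) * [p*1.562219 + (1-p)*3.970000] = 2.832363; exercise = 2.791688; V(3,1) = max -> 2.832363
  V(3,2) = exp(-r*dt) * [p*3.970000 + (1-p)*6.181577] = 5.135059; exercise = 5.099283; V(3,2) = max -> 5.135059
  V(3,3) = exp(-r*dt) * [p*6.181577 + (1-p)*8.212937] = 7.250114; exercise = 7.218837; V(3,3) = max -> 7.250114
  V(2,0) = exp(-r*dt) * [p*0.824729 + (1-p)*2.832363] = 1.884088; exercise = 1.562219; V(2,0) = max -> 1.884088
  V(2,1) = exp(-r*dt) * [p*2.832363 + (1-p)*5.135059] = 4.046237; exercise = 3.970000; V(2,1) = max -> 4.046237
  V(2,2) = exp(-r*dt) * [p*5.135059 + (1-p)*7.250114] = 6.248434; exercise = 6.181577; V(2,2) = max -> 6.248434
  V(1,0) = exp(-r*dt) * [p*1.884088 + (1-p)*4.046237] = 3.024357; exercise = 2.791688; V(1,0) = max -> 3.024357
  V(1,1) = exp(-r*dt) * [p*4.046237 + (1-p)*6.248434] = 5.206297; exercise = 5.099283; V(1,1) = max -> 5.206297
  V(0,0) = exp(-r*dt) * [p*3.024357 + (1-p)*5.206297] = 4.174361; exercise = 3.970000; V(0,0) = max -> 4.174361


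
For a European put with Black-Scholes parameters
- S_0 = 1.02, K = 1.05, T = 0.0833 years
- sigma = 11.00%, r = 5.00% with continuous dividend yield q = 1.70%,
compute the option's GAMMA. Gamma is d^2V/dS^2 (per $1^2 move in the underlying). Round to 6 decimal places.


Answer: Gamma = 8.857279

Derivation:
d1 = -0.8105941205; d2 = -0.8423420338
phi(d1) = 0.2872305869; exp(-qT) = 0.9985849022; exp(-rT) = 0.9958436616
Gamma = exp(-qT) * phi(d1) / (S * sigma * sqrt(T)) = 0.9985849022 * 0.2872305869 / (1.0200 * 0.1100 * 0.2886173938) = 8.857279


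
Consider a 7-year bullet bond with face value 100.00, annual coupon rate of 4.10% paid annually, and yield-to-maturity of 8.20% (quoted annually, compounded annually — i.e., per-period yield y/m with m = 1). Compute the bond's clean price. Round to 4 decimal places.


Coupon per period c = face * coupon_rate / m = 4.100000
Periods per year m = 1; per-period yield y/m = 0.082000
Number of cashflows N = 7
Cashflows (t years, CF_t, discount factor 1/(1+y/m)^(m*t), PV):
  t = 1.0000: CF_t = 4.100000, DF = 0.924214, PV = 3.789279
  t = 2.0000: CF_t = 4.100000, DF = 0.854172, PV = 3.502106
  t = 3.0000: CF_t = 4.100000, DF = 0.789438, PV = 3.236697
  t = 4.0000: CF_t = 4.100000, DF = 0.729610, PV = 2.991402
  t = 5.0000: CF_t = 4.100000, DF = 0.674316, PV = 2.764697
  t = 6.0000: CF_t = 4.100000, DF = 0.623213, PV = 2.555173
  t = 7.0000: CF_t = 104.100000, DF = 0.575982, PV = 59.959763
Price P = sum_t PV_t = 78.799117

Answer: Price = 78.7991


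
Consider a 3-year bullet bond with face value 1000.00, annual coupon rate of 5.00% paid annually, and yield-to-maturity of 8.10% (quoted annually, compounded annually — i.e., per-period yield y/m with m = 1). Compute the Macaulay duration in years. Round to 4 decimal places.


Coupon per period c = face * coupon_rate / m = 50.000000
Periods per year m = 1; per-period yield y/m = 0.081000
Number of cashflows N = 3
Cashflows (t years, CF_t, discount factor 1/(1+y/m)^(m*t), PV):
  t = 1.0000: CF_t = 50.000000, DF = 0.925069, PV = 46.253469
  t = 2.0000: CF_t = 50.000000, DF = 0.855753, PV = 42.787668
  t = 3.0000: CF_t = 1050.000000, DF = 0.791631, PV = 831.212790
Price P = sum_t PV_t = 920.253927
Macaulay numerator sum_t t * PV_t:
  t * PV_t at t = 1.0000: 46.253469
  t * PV_t at t = 2.0000: 85.575336
  t * PV_t at t = 3.0000: 2493.638370
Macaulay duration D = (sum_t t * PV_t) / P = 2625.467175 / 920.253927 = 2.852981

Answer: Macaulay duration = 2.8530 years


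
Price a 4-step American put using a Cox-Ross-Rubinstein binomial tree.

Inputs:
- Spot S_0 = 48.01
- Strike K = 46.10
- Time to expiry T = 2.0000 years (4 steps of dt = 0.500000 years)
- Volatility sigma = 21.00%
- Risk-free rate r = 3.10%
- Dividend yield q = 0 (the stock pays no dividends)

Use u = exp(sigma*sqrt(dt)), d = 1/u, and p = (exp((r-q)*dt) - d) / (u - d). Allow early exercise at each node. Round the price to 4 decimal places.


Answer: Price = V(0,0) = 3.5239

Derivation:
dt = T/N = 0.500000
u = exp(sigma*sqrt(dt)) = 1.160084; d = 1/u = 0.862007
p = (exp((r-q)*dt) - d) / (u - d) = 0.515350
Discount per step: exp(-r*dt) = 0.984620
Stock lattice S(k, i) with i counting down-moves:
  k=0: S(0,0) = 48.0100
  k=1: S(1,0) = 55.6956; S(1,1) = 41.3849
  k=2: S(2,0) = 64.6116; S(2,1) = 48.0100; S(2,2) = 35.6741
  k=3: S(3,0) = 74.9549; S(3,1) = 55.6956; S(3,2) = 41.3849; S(3,3) = 30.7513
  k=4: S(4,0) = 86.9540; S(4,1) = 64.6116; S(4,2) = 48.0100; S(4,3) = 35.6741; S(4,4) = 26.5078
Terminal payoffs V(N, i) = max(K - S_T, 0):
  V(4,0) = 0.000000; V(4,1) = 0.000000; V(4,2) = 0.000000; V(4,3) = 10.425916; V(4,4) = 19.592184
Backward induction: V(k, i) = exp(-r*dt) * [p * V(k+1, i) + (1-p) * V(k+1, i+1)]; then take max(V_cont, immediate exercise) for American.
  V(3,0) = exp(-r*dt) * [p*0.000000 + (1-p)*0.000000] = 0.000000; exercise = 0.000000; V(3,0) = max -> 0.000000
  V(3,1) = exp(-r*dt) * [p*0.000000 + (1-p)*0.000000] = 0.000000; exercise = 0.000000; V(3,1) = max -> 0.000000
  V(3,2) = exp(-r*dt) * [p*0.000000 + (1-p)*10.425916] = 4.975204; exercise = 4.715066; V(3,2) = max -> 4.975204
  V(3,3) = exp(-r*dt) * [p*10.425916 + (1-p)*19.592184] = 14.639666; exercise = 15.348707; V(3,3) = max -> 15.348707
  V(2,0) = exp(-r*dt) * [p*0.000000 + (1-p)*0.000000] = 0.000000; exercise = 0.000000; V(2,0) = max -> 0.000000
  V(2,1) = exp(-r*dt) * [p*0.000000 + (1-p)*4.975204] = 2.374147; exercise = 0.000000; V(2,1) = max -> 2.374147
  V(2,2) = exp(-r*dt) * [p*4.975204 + (1-p)*15.348707] = 9.848876; exercise = 10.425916; V(2,2) = max -> 10.425916
  V(1,0) = exp(-r*dt) * [p*0.000000 + (1-p)*2.374147] = 1.132933; exercise = 0.000000; V(1,0) = max -> 1.132933
  V(1,1) = exp(-r*dt) * [p*2.374147 + (1-p)*10.425916] = 6.179903; exercise = 4.715066; V(1,1) = max -> 6.179903
  V(0,0) = exp(-r*dt) * [p*1.132933 + (1-p)*6.179903] = 3.523901; exercise = 0.000000; V(0,0) = max -> 3.523901


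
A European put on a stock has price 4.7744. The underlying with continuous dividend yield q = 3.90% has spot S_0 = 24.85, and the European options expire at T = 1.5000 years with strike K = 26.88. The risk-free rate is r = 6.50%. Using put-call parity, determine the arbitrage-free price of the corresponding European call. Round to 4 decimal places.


Answer: Call price = 3.8295

Derivation:
Put-call parity: C - P = S_0 * exp(-qT) - K * exp(-rT).
S_0 * exp(-qT) = 24.8500 * 0.94317824 = 23.43797927
K * exp(-rT) = 26.8800 * 0.90710234 = 24.38291094
C = P + S*exp(-qT) - K*exp(-rT)
C = 4.7744 + 23.43797927 - 24.38291094 = 3.8295


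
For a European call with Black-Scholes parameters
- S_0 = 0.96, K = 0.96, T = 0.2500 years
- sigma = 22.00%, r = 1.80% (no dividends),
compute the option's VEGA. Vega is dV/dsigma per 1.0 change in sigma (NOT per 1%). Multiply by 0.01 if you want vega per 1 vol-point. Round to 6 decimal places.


Answer: Vega = 0.190614

Derivation:
d1 = 0.0959090909; d2 = -0.0140909091
phi(d1) = 0.3971116474; exp(-qT) = 1.0000000000; exp(-rT) = 0.9955101098
Vega = S * exp(-qT) * phi(d1) * sqrt(T) = 0.9600 * 1.0000000000 * 0.3971116474 * 0.5000000000 = 0.190614


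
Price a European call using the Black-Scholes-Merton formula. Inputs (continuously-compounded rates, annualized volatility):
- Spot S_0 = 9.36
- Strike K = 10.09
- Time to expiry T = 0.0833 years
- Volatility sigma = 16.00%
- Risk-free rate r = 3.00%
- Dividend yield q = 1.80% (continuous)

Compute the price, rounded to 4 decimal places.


Answer: Price = 0.0103

Derivation:
d1 = (ln(S/K) + (r - q + 0.5*sigma^2) * T) / (sigma * sqrt(T)) = -1.58154241
d2 = d1 - sigma * sqrt(T) = -1.62772120
exp(-rT) = 0.99750412; exp(-qT) = 0.99850172
C = S_0 * exp(-qT) * N(d1) - K * exp(-rT) * N(d2)
N(d1) = 0.05687703; N(d2) = 0.05179201
C = 9.3600 * 0.99850172 * 0.05687703 - 10.0900 * 0.99750412 * 0.05179201 = 0.0103


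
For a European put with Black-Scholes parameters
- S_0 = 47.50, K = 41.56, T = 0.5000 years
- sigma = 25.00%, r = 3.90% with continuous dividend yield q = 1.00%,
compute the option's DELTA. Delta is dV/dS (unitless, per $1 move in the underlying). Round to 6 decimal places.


d1 = 0.9261206322; d2 = 0.7493439369
phi(d1) = 0.2598142709; exp(-qT) = 0.9950124792; exp(-rT) = 0.9806888952
N(-d1) = 0.1771916464
Delta = -exp(-qT) * N(-d1) = -0.9950124792 * 0.1771916464 = -0.176308

Answer: Delta = -0.176308


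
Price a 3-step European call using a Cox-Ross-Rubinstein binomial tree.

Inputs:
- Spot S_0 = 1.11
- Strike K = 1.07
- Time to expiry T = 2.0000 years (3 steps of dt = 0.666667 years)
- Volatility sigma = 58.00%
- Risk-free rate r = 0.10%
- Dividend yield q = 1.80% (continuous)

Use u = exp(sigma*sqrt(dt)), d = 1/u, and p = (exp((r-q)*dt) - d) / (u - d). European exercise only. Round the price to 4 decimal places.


dt = T/N = 0.666667
u = exp(sigma*sqrt(dt)) = 1.605713; d = 1/u = 0.622776
p = (exp((r-q)*dt) - d) / (u - d) = 0.372307
Discount per step: exp(-r*dt) = 0.999334
Stock lattice S(k, i) with i counting down-moves:
  k=0: S(0,0) = 1.1100
  k=1: S(1,0) = 1.7823; S(1,1) = 0.6913
  k=2: S(2,0) = 2.8619; S(2,1) = 1.1100; S(2,2) = 0.4305
  k=3: S(3,0) = 4.5954; S(3,1) = 1.7823; S(3,2) = 0.6913; S(3,3) = 0.2681
Terminal payoffs V(N, i) = max(S_T - K, 0):
  V(3,0) = 3.525438; V(3,1) = 0.712342; V(3,2) = 0.000000; V(3,3) = 0.000000
Backward induction: V(k, i) = exp(-r*dt) * [p * V(k+1, i) + (1-p) * V(k+1, i+1)].
  V(2,0) = exp(-r*dt) * [p*3.525438 + (1-p)*0.712342] = 1.758505
  V(2,1) = exp(-r*dt) * [p*0.712342 + (1-p)*0.000000] = 0.265033
  V(2,2) = exp(-r*dt) * [p*0.000000 + (1-p)*0.000000] = 0.000000
  V(1,0) = exp(-r*dt) * [p*1.758505 + (1-p)*0.265033] = 0.820516
  V(1,1) = exp(-r*dt) * [p*0.265033 + (1-p)*0.000000] = 0.098608
  V(0,0) = exp(-r*dt) * [p*0.820516 + (1-p)*0.098608] = 0.367135

Answer: Price = V(0,0) = 0.3671


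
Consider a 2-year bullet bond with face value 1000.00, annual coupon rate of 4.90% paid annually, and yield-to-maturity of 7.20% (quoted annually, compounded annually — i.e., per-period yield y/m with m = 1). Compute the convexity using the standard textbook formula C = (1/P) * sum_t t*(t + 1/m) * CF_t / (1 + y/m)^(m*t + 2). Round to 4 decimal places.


Coupon per period c = face * coupon_rate / m = 49.000000
Periods per year m = 1; per-period yield y/m = 0.072000
Number of cashflows N = 2
Cashflows (t years, CF_t, discount factor 1/(1+y/m)^(m*t), PV):
  t = 1.0000: CF_t = 49.000000, DF = 0.932836, PV = 45.708955
  t = 2.0000: CF_t = 1049.000000, DF = 0.870183, PV = 912.821620
Price P = sum_t PV_t = 958.530575
Convexity numerator sum_t t*(t + 1/m) * CF_t / (1+y/m)^(m*t + 2):
  t = 1.0000: term = 79.550281
  t = 2.0000: term = 4765.929318
Convexity = (1/P) * sum = 4845.479599 / 958.530575 = 5.055112

Answer: Convexity = 5.0551


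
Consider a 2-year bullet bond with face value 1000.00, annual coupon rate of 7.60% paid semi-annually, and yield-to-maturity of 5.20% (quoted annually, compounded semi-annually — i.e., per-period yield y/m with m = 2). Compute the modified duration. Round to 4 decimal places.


Answer: Modified duration = 1.8474

Derivation:
Coupon per period c = face * coupon_rate / m = 38.000000
Periods per year m = 2; per-period yield y/m = 0.026000
Number of cashflows N = 4
Cashflows (t years, CF_t, discount factor 1/(1+y/m)^(m*t), PV):
  t = 0.5000: CF_t = 38.000000, DF = 0.974659, PV = 37.037037
  t = 1.0000: CF_t = 38.000000, DF = 0.949960, PV = 36.098477
  t = 1.5000: CF_t = 38.000000, DF = 0.925887, PV = 35.183700
  t = 2.0000: CF_t = 1038.000000, DF = 0.902424, PV = 936.715940
Price P = sum_t PV_t = 1045.035154
First compute Macaulay numerator sum_t t * PV_t:
  t * PV_t at t = 0.5000: 18.518519
  t * PV_t at t = 1.0000: 36.098477
  t * PV_t at t = 1.5000: 52.775551
  t * PV_t at t = 2.0000: 1873.431879
Macaulay duration D = 1980.824425 / 1045.035154 = 1.895462
Modified duration = D / (1 + y/m) = 1.895462 / (1 + 0.026000) = 1.847429


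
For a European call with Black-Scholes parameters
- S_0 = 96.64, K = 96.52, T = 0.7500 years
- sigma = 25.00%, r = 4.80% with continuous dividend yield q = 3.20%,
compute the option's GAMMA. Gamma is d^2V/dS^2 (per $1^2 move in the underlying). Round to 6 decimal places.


Answer: Gamma = 0.018350

Derivation:
d1 = 0.1694176326; d2 = -0.0470887183
phi(d1) = 0.3932578795; exp(-qT) = 0.9762857098; exp(-rT) = 0.9646402935
Gamma = exp(-qT) * phi(d1) / (S * sigma * sqrt(T)) = 0.9762857098 * 0.3932578795 / (96.6400 * 0.2500 * 0.8660254038) = 0.018350


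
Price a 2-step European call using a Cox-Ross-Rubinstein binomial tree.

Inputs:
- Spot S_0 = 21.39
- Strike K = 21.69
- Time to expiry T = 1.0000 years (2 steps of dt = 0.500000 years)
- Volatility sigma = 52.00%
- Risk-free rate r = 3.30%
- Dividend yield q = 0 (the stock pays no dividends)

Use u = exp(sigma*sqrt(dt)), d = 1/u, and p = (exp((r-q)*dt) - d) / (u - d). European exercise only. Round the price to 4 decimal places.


dt = T/N = 0.500000
u = exp(sigma*sqrt(dt)) = 1.444402; d = 1/u = 0.692328
p = (exp((r-q)*dt) - d) / (u - d) = 0.431219
Discount per step: exp(-r*dt) = 0.983635
Stock lattice S(k, i) with i counting down-moves:
  k=0: S(0,0) = 21.3900
  k=1: S(1,0) = 30.8958; S(1,1) = 14.8089
  k=2: S(2,0) = 44.6259; S(2,1) = 21.3900; S(2,2) = 10.2526
Terminal payoffs V(N, i) = max(S_T - K, 0):
  V(2,0) = 22.935907; V(2,1) = 0.000000; V(2,2) = 0.000000
Backward induction: V(k, i) = exp(-r*dt) * [p * V(k+1, i) + (1-p) * V(k+1, i+1)].
  V(1,0) = exp(-r*dt) * [p*22.935907 + (1-p)*0.000000] = 9.728553
  V(1,1) = exp(-r*dt) * [p*0.000000 + (1-p)*0.000000] = 0.000000
  V(0,0) = exp(-r*dt) * [p*9.728553 + (1-p)*0.000000] = 4.126488

Answer: Price = V(0,0) = 4.1265


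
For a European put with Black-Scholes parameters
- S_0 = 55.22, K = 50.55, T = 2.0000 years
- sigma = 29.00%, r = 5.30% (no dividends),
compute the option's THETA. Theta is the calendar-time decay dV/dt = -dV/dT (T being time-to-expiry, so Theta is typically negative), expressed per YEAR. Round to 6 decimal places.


d1 = 0.6789743210; d2 = 0.2688523879
phi(d1) = 0.3168136295; exp(-qT) = 1.0000000000; exp(-rT) = 0.8994246481
Theta = -S*exp(-qT)*phi(d1)*sigma/(2*sqrt(T)) + r*K*exp(-rT)*N(-d2) - q*S*exp(-qT)*N(-d1)
N(-d1) = 0.2485770664; N(-d2) = 0.3940216386; sqrt(T) = 1.4142135624
Term 1 = -55.2200 * 1.0000000000 * 0.3168136295 * 0.2900 / (2 * 1.4142135624) = -1.7937142717
Term 2 = 0.0530 * 50.5500 * 0.8994246481 * 0.3940216386 = 0.9494713995
Term 3 = 0 (no dividend yield, q = 0)
Theta = -1.7937142717 + (0.9494713995) + (0.0000000000) = -0.844243

Answer: Theta = -0.844243


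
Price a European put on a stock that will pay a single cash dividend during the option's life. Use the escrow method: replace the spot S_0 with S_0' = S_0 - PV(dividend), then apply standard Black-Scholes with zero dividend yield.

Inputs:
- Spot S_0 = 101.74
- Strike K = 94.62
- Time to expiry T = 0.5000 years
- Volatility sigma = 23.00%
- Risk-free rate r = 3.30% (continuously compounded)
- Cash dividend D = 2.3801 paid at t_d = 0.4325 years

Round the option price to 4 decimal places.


PV(D) = D * exp(-r * t_d) = 2.3801 * 0.98582887 = 2.34637129
S_0' = S_0 - PV(D) = 101.7400 - 2.34637129 = 99.39362871
d1 = (ln(S_0'/K) + (r + sigma^2/2)*T) / (sigma*sqrt(T)) = 0.48540817
d2 = d1 - sigma*sqrt(T) = 0.32277361
exp(-rT) = 0.98363538
N(-d1) = 0.31369342; N(-d2) = 0.37343335
P = K * exp(-rT) * N(-d2) - S_0' * N(-d1) = 94.6200 * 0.98363538 * 0.37343335 - 99.39362871 * 0.31369342 = 3.5769

Answer: Price = 3.5769


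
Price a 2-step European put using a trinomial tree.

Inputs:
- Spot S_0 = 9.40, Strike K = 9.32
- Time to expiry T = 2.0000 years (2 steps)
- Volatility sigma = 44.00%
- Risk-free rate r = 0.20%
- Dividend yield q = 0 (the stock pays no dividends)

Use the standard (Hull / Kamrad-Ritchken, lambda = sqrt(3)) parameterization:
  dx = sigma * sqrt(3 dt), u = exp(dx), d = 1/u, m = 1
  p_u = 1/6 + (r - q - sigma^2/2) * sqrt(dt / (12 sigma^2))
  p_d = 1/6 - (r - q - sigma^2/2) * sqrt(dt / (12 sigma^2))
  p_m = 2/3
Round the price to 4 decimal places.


dt = T/N = 1.000000; dx = sigma*sqrt(3*dt) = 0.762102
u = exp(dx) = 2.142776; d = 1/u = 0.466684
p_u = 0.104470, p_m = 0.666667, p_d = 0.228863
Discount per step: exp(-r*dt) = 0.998002
Stock lattice S(k, j) with j the centered position index:
  k=0: S(0,+0) = 9.4000
  k=1: S(1,-1) = 4.3868; S(1,+0) = 9.4000; S(1,+1) = 20.1421
  k=2: S(2,-2) = 2.0473; S(2,-1) = 4.3868; S(2,+0) = 9.4000; S(2,+1) = 20.1421; S(2,+2) = 43.1600
Terminal payoffs V(N, j) = max(K - S_T, 0):
  V(2,-2) = 7.272735; V(2,-1) = 4.933168; V(2,+0) = 0.000000; V(2,+1) = 0.000000; V(2,+2) = 0.000000
Backward induction: V(k, j) = exp(-r*dt) * [p_u * V(k+1, j+1) + p_m * V(k+1, j) + p_d * V(k+1, j-1)]
  V(1,-1) = exp(-r*dt) * [p_u*0.000000 + p_m*4.933168 + p_d*7.272735] = 4.943342
  V(1,+0) = exp(-r*dt) * [p_u*0.000000 + p_m*0.000000 + p_d*4.933168] = 1.126764
  V(1,+1) = exp(-r*dt) * [p_u*0.000000 + p_m*0.000000 + p_d*0.000000] = 0.000000
  V(0,+0) = exp(-r*dt) * [p_u*0.000000 + p_m*1.126764 + p_d*4.943342] = 1.878763

Answer: Price = V(0,0) = 1.8788


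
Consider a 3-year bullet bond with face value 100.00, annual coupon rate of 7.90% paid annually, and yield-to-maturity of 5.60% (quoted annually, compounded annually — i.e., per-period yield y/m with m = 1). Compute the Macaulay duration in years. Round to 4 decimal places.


Coupon per period c = face * coupon_rate / m = 7.900000
Periods per year m = 1; per-period yield y/m = 0.056000
Number of cashflows N = 3
Cashflows (t years, CF_t, discount factor 1/(1+y/m)^(m*t), PV):
  t = 1.0000: CF_t = 7.900000, DF = 0.946970, PV = 7.481061
  t = 2.0000: CF_t = 7.900000, DF = 0.896752, PV = 7.084338
  t = 3.0000: CF_t = 107.900000, DF = 0.849197, PV = 91.628313
Price P = sum_t PV_t = 106.193711
Macaulay numerator sum_t t * PV_t:
  t * PV_t at t = 1.0000: 7.481061
  t * PV_t at t = 2.0000: 14.168675
  t * PV_t at t = 3.0000: 274.884939
Macaulay duration D = (sum_t t * PV_t) / P = 296.534675 / 106.193711 = 2.792394

Answer: Macaulay duration = 2.7924 years


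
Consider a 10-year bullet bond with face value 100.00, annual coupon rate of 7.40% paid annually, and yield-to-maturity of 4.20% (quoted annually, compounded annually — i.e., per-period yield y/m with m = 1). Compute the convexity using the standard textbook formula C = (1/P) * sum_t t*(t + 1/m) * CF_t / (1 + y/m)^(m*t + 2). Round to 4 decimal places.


Coupon per period c = face * coupon_rate / m = 7.400000
Periods per year m = 1; per-period yield y/m = 0.042000
Number of cashflows N = 10
Cashflows (t years, CF_t, discount factor 1/(1+y/m)^(m*t), PV):
  t = 1.0000: CF_t = 7.400000, DF = 0.959693, PV = 7.101727
  t = 2.0000: CF_t = 7.400000, DF = 0.921010, PV = 6.815477
  t = 3.0000: CF_t = 7.400000, DF = 0.883887, PV = 6.540765
  t = 4.0000: CF_t = 7.400000, DF = 0.848260, PV = 6.277126
  t = 5.0000: CF_t = 7.400000, DF = 0.814069, PV = 6.024113
  t = 6.0000: CF_t = 7.400000, DF = 0.781257, PV = 5.781299
  t = 7.0000: CF_t = 7.400000, DF = 0.749766, PV = 5.548271
  t = 8.0000: CF_t = 7.400000, DF = 0.719545, PV = 5.324637
  t = 9.0000: CF_t = 7.400000, DF = 0.690543, PV = 5.110016
  t = 10.0000: CF_t = 107.400000, DF = 0.662709, PV = 71.174937
Price P = sum_t PV_t = 125.698369
Convexity numerator sum_t t*(t + 1/m) * CF_t / (1+y/m)^(m*t + 2):
  t = 1.0000: term = 13.081531
  t = 2.0000: term = 37.662756
  t = 3.0000: term = 72.289359
  t = 4.0000: term = 115.625973
  t = 5.0000: term = 166.448138
  t = 6.0000: term = 223.634735
  t = 7.0000: term = 286.160889
  t = 8.0000: term = 353.091308
  t = 9.0000: term = 423.574026
  t = 10.0000: term = 7210.814759
Convexity = (1/P) * sum = 8902.383472 / 125.698369 = 70.823381

Answer: Convexity = 70.8234


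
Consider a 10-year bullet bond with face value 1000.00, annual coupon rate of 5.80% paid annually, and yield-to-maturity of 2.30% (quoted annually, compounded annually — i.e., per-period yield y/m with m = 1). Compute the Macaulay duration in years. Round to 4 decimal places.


Coupon per period c = face * coupon_rate / m = 58.000000
Periods per year m = 1; per-period yield y/m = 0.023000
Number of cashflows N = 10
Cashflows (t years, CF_t, discount factor 1/(1+y/m)^(m*t), PV):
  t = 1.0000: CF_t = 58.000000, DF = 0.977517, PV = 56.695992
  t = 2.0000: CF_t = 58.000000, DF = 0.955540, PV = 55.421302
  t = 3.0000: CF_t = 58.000000, DF = 0.934056, PV = 54.175271
  t = 4.0000: CF_t = 58.000000, DF = 0.913056, PV = 52.957254
  t = 5.0000: CF_t = 58.000000, DF = 0.892528, PV = 51.766622
  t = 6.0000: CF_t = 58.000000, DF = 0.872461, PV = 50.602758
  t = 7.0000: CF_t = 58.000000, DF = 0.852846, PV = 49.465062
  t = 8.0000: CF_t = 58.000000, DF = 0.833671, PV = 48.352944
  t = 9.0000: CF_t = 58.000000, DF = 0.814928, PV = 47.265830
  t = 10.0000: CF_t = 1058.000000, DF = 0.796606, PV = 842.809322
Price P = sum_t PV_t = 1309.512358
Macaulay numerator sum_t t * PV_t:
  t * PV_t at t = 1.0000: 56.695992
  t * PV_t at t = 2.0000: 110.842604
  t * PV_t at t = 3.0000: 162.525813
  t * PV_t at t = 4.0000: 211.829017
  t * PV_t at t = 5.0000: 258.833109
  t * PV_t at t = 6.0000: 303.616550
  t * PV_t at t = 7.0000: 346.255434
  t * PV_t at t = 8.0000: 386.823554
  t * PV_t at t = 9.0000: 425.392472
  t * PV_t at t = 10.0000: 8428.093221
Macaulay duration D = (sum_t t * PV_t) / P = 10690.907766 / 1309.512358 = 8.164037

Answer: Macaulay duration = 8.1640 years
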